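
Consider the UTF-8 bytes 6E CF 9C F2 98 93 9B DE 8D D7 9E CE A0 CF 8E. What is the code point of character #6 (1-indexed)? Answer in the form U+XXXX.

U+03A0

Offset 0: leading byte 0x6E = 01101110 → 1-byte char #1 = 6E.
Offset 1: leading byte 0xCF = 11001111 → 2-byte char #2 = CF 9C.
Offset 3: leading byte 0xF2 = 11110010 → 4-byte char #3 = F2 98 93 9B.
Offset 7: leading byte 0xDE = 11011110 → 2-byte char #4 = DE 8D.
Offset 9: leading byte 0xD7 = 11010111 → 2-byte char #5 = D7 9E.
Offset 11: leading byte 0xCE = 11001110 → 2-byte char #6 = CE A0.
Leading byte 0xCE = 11001110 matches 110xxxxx → 2-byte sequence.
Byte 1: 0xCE = 11001110, payload 01110 (5 bits).
Byte 2: 0xA0 = 10100000 (10xxxxxx ✓), payload 100000.
Concatenate: 01110100000 = 0x3A0 (11 bits → U+03A0).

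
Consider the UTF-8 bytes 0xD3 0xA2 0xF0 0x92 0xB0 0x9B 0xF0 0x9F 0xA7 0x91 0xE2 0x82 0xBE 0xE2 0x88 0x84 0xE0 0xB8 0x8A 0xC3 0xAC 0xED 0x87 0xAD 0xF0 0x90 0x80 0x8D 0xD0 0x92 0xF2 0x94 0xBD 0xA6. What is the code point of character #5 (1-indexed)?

Offset 0: leading byte 0xD3 = 11010011 → 2-byte char #1 = D3 A2.
Offset 2: leading byte 0xF0 = 11110000 → 4-byte char #2 = F0 92 B0 9B.
Offset 6: leading byte 0xF0 = 11110000 → 4-byte char #3 = F0 9F A7 91.
Offset 10: leading byte 0xE2 = 11100010 → 3-byte char #4 = E2 82 BE.
Offset 13: leading byte 0xE2 = 11100010 → 3-byte char #5 = E2 88 84.
Leading byte 0xE2 = 11100010 matches 1110xxxx → 3-byte sequence.
Byte 1: 0xE2 = 11100010, payload 0010 (4 bits).
Byte 2: 0x88 = 10001000 (10xxxxxx ✓), payload 001000.
Byte 3: 0x84 = 10000100 (10xxxxxx ✓), payload 000100.
Concatenate: 0010001000000100 = 0x2204 (16 bits → U+2204).

U+2204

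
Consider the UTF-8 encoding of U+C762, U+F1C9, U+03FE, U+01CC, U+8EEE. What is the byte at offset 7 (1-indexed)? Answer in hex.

0xCF

1-indexed offset 7 is 0-indexed offset 6.
U+C762 → 3-byte form EC 9D A2 at offsets 0–2.
U+F1C9 → 3-byte form EF 87 89 at offsets 3–5.
U+03FE → 2-byte form CF BE at offsets 6–7.
Offset 6 falls in char 3's range; it's byte 1 of CF BE = 0xCF.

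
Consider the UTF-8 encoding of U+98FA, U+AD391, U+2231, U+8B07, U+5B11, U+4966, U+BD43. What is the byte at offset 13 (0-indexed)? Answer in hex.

0xE5

U+98FA → 3-byte form E9 A3 BA at offsets 0–2.
U+AD391 → 4-byte form F2 AD 8E 91 at offsets 3–6.
U+2231 → 3-byte form E2 88 B1 at offsets 7–9.
U+8B07 → 3-byte form E8 AC 87 at offsets 10–12.
U+5B11 → 3-byte form E5 AC 91 at offsets 13–15.
Offset 13 falls in char 5's range; it's byte 1 of E5 AC 91 = 0xE5.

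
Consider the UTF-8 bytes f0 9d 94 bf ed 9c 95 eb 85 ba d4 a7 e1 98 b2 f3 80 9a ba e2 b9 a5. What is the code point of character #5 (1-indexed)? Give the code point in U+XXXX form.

U+1632

Offset 0: leading byte 0xF0 = 11110000 → 4-byte char #1 = F0 9D 94 BF.
Offset 4: leading byte 0xED = 11101101 → 3-byte char #2 = ED 9C 95.
Offset 7: leading byte 0xEB = 11101011 → 3-byte char #3 = EB 85 BA.
Offset 10: leading byte 0xD4 = 11010100 → 2-byte char #4 = D4 A7.
Offset 12: leading byte 0xE1 = 11100001 → 3-byte char #5 = E1 98 B2.
Leading byte 0xE1 = 11100001 matches 1110xxxx → 3-byte sequence.
Byte 1: 0xE1 = 11100001, payload 0001 (4 bits).
Byte 2: 0x98 = 10011000 (10xxxxxx ✓), payload 011000.
Byte 3: 0xB2 = 10110010 (10xxxxxx ✓), payload 110010.
Concatenate: 0001011000110010 = 0x1632 (16 bits → U+1632).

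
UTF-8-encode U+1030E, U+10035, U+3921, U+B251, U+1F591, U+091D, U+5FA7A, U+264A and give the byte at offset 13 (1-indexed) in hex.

0x89

1-indexed offset 13 is 0-indexed offset 12.
U+1030E → 4-byte form F0 90 8C 8E at offsets 0–3.
U+10035 → 4-byte form F0 90 80 B5 at offsets 4–7.
U+3921 → 3-byte form E3 A4 A1 at offsets 8–10.
U+B251 → 3-byte form EB 89 91 at offsets 11–13.
Offset 12 falls in char 4's range; it's byte 2 of EB 89 91 = 0x89.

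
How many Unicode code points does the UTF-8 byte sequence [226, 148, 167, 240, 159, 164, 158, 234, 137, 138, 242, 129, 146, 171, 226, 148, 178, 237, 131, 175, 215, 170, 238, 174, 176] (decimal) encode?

Byte at offset 0: 0xE2 = 11100010 → 3-byte char (#1). Advance 3.
Byte at offset 3: 0xF0 = 11110000 → 4-byte char (#2). Advance 4.
Byte at offset 7: 0xEA = 11101010 → 3-byte char (#3). Advance 3.
Byte at offset 10: 0xF2 = 11110010 → 4-byte char (#4). Advance 4.
Byte at offset 14: 0xE2 = 11100010 → 3-byte char (#5). Advance 3.
Byte at offset 17: 0xED = 11101101 → 3-byte char (#6). Advance 3.
Byte at offset 20: 0xD7 = 11010111 → 2-byte char (#7). Advance 2.
Byte at offset 22: 0xEE = 11101110 → 3-byte char (#8). Advance 3.
Reached end at offset 25 after 8 code points.

8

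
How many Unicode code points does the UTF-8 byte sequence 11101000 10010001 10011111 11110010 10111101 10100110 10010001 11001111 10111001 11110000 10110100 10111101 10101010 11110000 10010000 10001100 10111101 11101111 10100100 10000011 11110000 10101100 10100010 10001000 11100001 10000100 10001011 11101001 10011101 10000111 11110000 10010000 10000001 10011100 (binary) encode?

10

Byte at offset 0: 0xE8 = 11101000 → 3-byte char (#1). Advance 3.
Byte at offset 3: 0xF2 = 11110010 → 4-byte char (#2). Advance 4.
Byte at offset 7: 0xCF = 11001111 → 2-byte char (#3). Advance 2.
Byte at offset 9: 0xF0 = 11110000 → 4-byte char (#4). Advance 4.
Byte at offset 13: 0xF0 = 11110000 → 4-byte char (#5). Advance 4.
Byte at offset 17: 0xEF = 11101111 → 3-byte char (#6). Advance 3.
Byte at offset 20: 0xF0 = 11110000 → 4-byte char (#7). Advance 4.
Byte at offset 24: 0xE1 = 11100001 → 3-byte char (#8). Advance 3.
Byte at offset 27: 0xE9 = 11101001 → 3-byte char (#9). Advance 3.
Byte at offset 30: 0xF0 = 11110000 → 4-byte char (#10). Advance 4.
Reached end at offset 34 after 10 code points.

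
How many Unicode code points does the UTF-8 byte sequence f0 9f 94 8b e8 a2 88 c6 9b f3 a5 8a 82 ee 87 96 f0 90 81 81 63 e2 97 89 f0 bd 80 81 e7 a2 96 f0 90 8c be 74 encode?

12

Byte at offset 0: 0xF0 = 11110000 → 4-byte char (#1). Advance 4.
Byte at offset 4: 0xE8 = 11101000 → 3-byte char (#2). Advance 3.
Byte at offset 7: 0xC6 = 11000110 → 2-byte char (#3). Advance 2.
Byte at offset 9: 0xF3 = 11110011 → 4-byte char (#4). Advance 4.
Byte at offset 13: 0xEE = 11101110 → 3-byte char (#5). Advance 3.
Byte at offset 16: 0xF0 = 11110000 → 4-byte char (#6). Advance 4.
Byte at offset 20: 0x63 = 01100011 → 1-byte char (#7). Advance 1.
Byte at offset 21: 0xE2 = 11100010 → 3-byte char (#8). Advance 3.
Byte at offset 24: 0xF0 = 11110000 → 4-byte char (#9). Advance 4.
Byte at offset 28: 0xE7 = 11100111 → 3-byte char (#10). Advance 3.
Byte at offset 31: 0xF0 = 11110000 → 4-byte char (#11). Advance 4.
Byte at offset 35: 0x74 = 01110100 → 1-byte char (#12). Advance 1.
Reached end at offset 36 after 12 code points.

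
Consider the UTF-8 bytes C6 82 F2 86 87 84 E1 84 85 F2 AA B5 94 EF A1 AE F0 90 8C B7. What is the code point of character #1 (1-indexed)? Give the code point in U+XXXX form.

U+0182

Offset 0: leading byte 0xC6 = 11000110 → 2-byte char #1 = C6 82.
Leading byte 0xC6 = 11000110 matches 110xxxxx → 2-byte sequence.
Byte 1: 0xC6 = 11000110, payload 00110 (5 bits).
Byte 2: 0x82 = 10000010 (10xxxxxx ✓), payload 000010.
Concatenate: 00110000010 = 0x182 (11 bits → U+0182).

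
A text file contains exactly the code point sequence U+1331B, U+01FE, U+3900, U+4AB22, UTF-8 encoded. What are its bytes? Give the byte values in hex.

F0 93 8C 9B C7 BE E3 A4 80 F1 8A AC A2

U+1331B: 4-byte form → F0 93 8C 9B.
U+01FE: 2-byte form → C7 BE.
U+3900: 3-byte form → E3 A4 80.
U+4AB22: 4-byte form → F1 8A AC A2.
Concatenated (13 bytes): F0 93 8C 9B C7 BE E3 A4 80 F1 8A AC A2.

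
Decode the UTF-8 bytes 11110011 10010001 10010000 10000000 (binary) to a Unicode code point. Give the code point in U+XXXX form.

Leading byte 0xF3 = 11110011 matches 11110xxx → 4-byte sequence.
Byte 1: 0xF3 = 11110011, payload 011 (3 bits).
Byte 2: 0x91 = 10010001 (10xxxxxx ✓), payload 010001.
Byte 3: 0x90 = 10010000 (10xxxxxx ✓), payload 010000.
Byte 4: 0x80 = 10000000 (10xxxxxx ✓), payload 000000.
Concatenate: 011010001010000000000 = 0xD1400 (21 bits → U+D1400).

U+D1400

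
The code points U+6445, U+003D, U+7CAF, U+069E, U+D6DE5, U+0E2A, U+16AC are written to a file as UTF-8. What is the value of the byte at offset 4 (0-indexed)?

U+6445 → 3-byte form E6 91 85 at offsets 0–2.
U+003D → 1-byte form 3D at offsets 3–3.
U+7CAF → 3-byte form E7 B2 AF at offsets 4–6.
Offset 4 falls in char 3's range; it's byte 1 of E7 B2 AF = 0xE7.

0xE7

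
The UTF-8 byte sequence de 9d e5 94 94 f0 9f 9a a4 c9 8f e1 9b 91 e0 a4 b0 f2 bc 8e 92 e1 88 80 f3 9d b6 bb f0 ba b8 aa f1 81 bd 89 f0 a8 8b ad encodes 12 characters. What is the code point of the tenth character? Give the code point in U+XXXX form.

Offset 0: leading byte 0xDE = 11011110 → 2-byte char #1 = DE 9D.
Offset 2: leading byte 0xE5 = 11100101 → 3-byte char #2 = E5 94 94.
Offset 5: leading byte 0xF0 = 11110000 → 4-byte char #3 = F0 9F 9A A4.
Offset 9: leading byte 0xC9 = 11001001 → 2-byte char #4 = C9 8F.
Offset 11: leading byte 0xE1 = 11100001 → 3-byte char #5 = E1 9B 91.
Offset 14: leading byte 0xE0 = 11100000 → 3-byte char #6 = E0 A4 B0.
Offset 17: leading byte 0xF2 = 11110010 → 4-byte char #7 = F2 BC 8E 92.
Offset 21: leading byte 0xE1 = 11100001 → 3-byte char #8 = E1 88 80.
Offset 24: leading byte 0xF3 = 11110011 → 4-byte char #9 = F3 9D B6 BB.
Offset 28: leading byte 0xF0 = 11110000 → 4-byte char #10 = F0 BA B8 AA.
Leading byte 0xF0 = 11110000 matches 11110xxx → 4-byte sequence.
Byte 1: 0xF0 = 11110000, payload 000 (3 bits).
Byte 2: 0xBA = 10111010 (10xxxxxx ✓), payload 111010.
Byte 3: 0xB8 = 10111000 (10xxxxxx ✓), payload 111000.
Byte 4: 0xAA = 10101010 (10xxxxxx ✓), payload 101010.
Concatenate: 000111010111000101010 = 0x3AE2A (21 bits → U+3AE2A).

U+3AE2A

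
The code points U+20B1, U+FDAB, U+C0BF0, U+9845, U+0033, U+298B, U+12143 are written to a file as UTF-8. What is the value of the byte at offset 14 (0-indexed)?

U+20B1 → 3-byte form E2 82 B1 at offsets 0–2.
U+FDAB → 3-byte form EF B6 AB at offsets 3–5.
U+C0BF0 → 4-byte form F3 80 AF B0 at offsets 6–9.
U+9845 → 3-byte form E9 A1 85 at offsets 10–12.
U+0033 → 1-byte form 33 at offsets 13–13.
U+298B → 3-byte form E2 A6 8B at offsets 14–16.
Offset 14 falls in char 6's range; it's byte 1 of E2 A6 8B = 0xE2.

0xE2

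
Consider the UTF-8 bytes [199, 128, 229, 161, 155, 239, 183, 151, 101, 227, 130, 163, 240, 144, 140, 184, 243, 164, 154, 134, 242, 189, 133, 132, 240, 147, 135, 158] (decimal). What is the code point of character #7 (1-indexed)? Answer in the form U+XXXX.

U+E4686

Offset 0: leading byte 0xC7 = 11000111 → 2-byte char #1 = C7 80.
Offset 2: leading byte 0xE5 = 11100101 → 3-byte char #2 = E5 A1 9B.
Offset 5: leading byte 0xEF = 11101111 → 3-byte char #3 = EF B7 97.
Offset 8: leading byte 0x65 = 01100101 → 1-byte char #4 = 65.
Offset 9: leading byte 0xE3 = 11100011 → 3-byte char #5 = E3 82 A3.
Offset 12: leading byte 0xF0 = 11110000 → 4-byte char #6 = F0 90 8C B8.
Offset 16: leading byte 0xF3 = 11110011 → 4-byte char #7 = F3 A4 9A 86.
Leading byte 0xF3 = 11110011 matches 11110xxx → 4-byte sequence.
Byte 1: 0xF3 = 11110011, payload 011 (3 bits).
Byte 2: 0xA4 = 10100100 (10xxxxxx ✓), payload 100100.
Byte 3: 0x9A = 10011010 (10xxxxxx ✓), payload 011010.
Byte 4: 0x86 = 10000110 (10xxxxxx ✓), payload 000110.
Concatenate: 011100100011010000110 = 0xE4686 (21 bits → U+E4686).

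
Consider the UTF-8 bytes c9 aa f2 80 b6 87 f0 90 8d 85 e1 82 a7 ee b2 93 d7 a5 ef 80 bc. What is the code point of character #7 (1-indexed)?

Offset 0: leading byte 0xC9 = 11001001 → 2-byte char #1 = C9 AA.
Offset 2: leading byte 0xF2 = 11110010 → 4-byte char #2 = F2 80 B6 87.
Offset 6: leading byte 0xF0 = 11110000 → 4-byte char #3 = F0 90 8D 85.
Offset 10: leading byte 0xE1 = 11100001 → 3-byte char #4 = E1 82 A7.
Offset 13: leading byte 0xEE = 11101110 → 3-byte char #5 = EE B2 93.
Offset 16: leading byte 0xD7 = 11010111 → 2-byte char #6 = D7 A5.
Offset 18: leading byte 0xEF = 11101111 → 3-byte char #7 = EF 80 BC.
Leading byte 0xEF = 11101111 matches 1110xxxx → 3-byte sequence.
Byte 1: 0xEF = 11101111, payload 1111 (4 bits).
Byte 2: 0x80 = 10000000 (10xxxxxx ✓), payload 000000.
Byte 3: 0xBC = 10111100 (10xxxxxx ✓), payload 111100.
Concatenate: 1111000000111100 = 0xF03C (16 bits → U+F03C).

U+F03C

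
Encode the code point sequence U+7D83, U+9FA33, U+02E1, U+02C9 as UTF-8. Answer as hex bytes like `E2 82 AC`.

E7 B6 83 F2 9F A8 B3 CB A1 CB 89

U+7D83: 3-byte form → E7 B6 83.
U+9FA33: 4-byte form → F2 9F A8 B3.
U+02E1: 2-byte form → CB A1.
U+02C9: 2-byte form → CB 89.
Concatenated (11 bytes): E7 B6 83 F2 9F A8 B3 CB A1 CB 89.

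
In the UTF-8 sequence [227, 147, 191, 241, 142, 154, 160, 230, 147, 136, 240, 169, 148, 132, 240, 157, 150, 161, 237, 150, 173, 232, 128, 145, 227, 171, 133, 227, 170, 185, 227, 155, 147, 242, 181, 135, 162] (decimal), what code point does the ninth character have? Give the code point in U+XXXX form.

U+3AB9

Offset 0: leading byte 0xE3 = 11100011 → 3-byte char #1 = E3 93 BF.
Offset 3: leading byte 0xF1 = 11110001 → 4-byte char #2 = F1 8E 9A A0.
Offset 7: leading byte 0xE6 = 11100110 → 3-byte char #3 = E6 93 88.
Offset 10: leading byte 0xF0 = 11110000 → 4-byte char #4 = F0 A9 94 84.
Offset 14: leading byte 0xF0 = 11110000 → 4-byte char #5 = F0 9D 96 A1.
Offset 18: leading byte 0xED = 11101101 → 3-byte char #6 = ED 96 AD.
Offset 21: leading byte 0xE8 = 11101000 → 3-byte char #7 = E8 80 91.
Offset 24: leading byte 0xE3 = 11100011 → 3-byte char #8 = E3 AB 85.
Offset 27: leading byte 0xE3 = 11100011 → 3-byte char #9 = E3 AA B9.
Leading byte 0xE3 = 11100011 matches 1110xxxx → 3-byte sequence.
Byte 1: 0xE3 = 11100011, payload 0011 (4 bits).
Byte 2: 0xAA = 10101010 (10xxxxxx ✓), payload 101010.
Byte 3: 0xB9 = 10111001 (10xxxxxx ✓), payload 111001.
Concatenate: 0011101010111001 = 0x3AB9 (16 bits → U+3AB9).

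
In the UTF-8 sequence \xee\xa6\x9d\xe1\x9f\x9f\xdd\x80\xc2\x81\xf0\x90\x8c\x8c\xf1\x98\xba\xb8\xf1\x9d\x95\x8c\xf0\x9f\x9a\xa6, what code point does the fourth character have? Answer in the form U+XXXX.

U+0081

Offset 0: leading byte 0xEE = 11101110 → 3-byte char #1 = EE A6 9D.
Offset 3: leading byte 0xE1 = 11100001 → 3-byte char #2 = E1 9F 9F.
Offset 6: leading byte 0xDD = 11011101 → 2-byte char #3 = DD 80.
Offset 8: leading byte 0xC2 = 11000010 → 2-byte char #4 = C2 81.
Leading byte 0xC2 = 11000010 matches 110xxxxx → 2-byte sequence.
Byte 1: 0xC2 = 11000010, payload 00010 (5 bits).
Byte 2: 0x81 = 10000001 (10xxxxxx ✓), payload 000001.
Concatenate: 00010000001 = 0x81 (11 bits → U+0081).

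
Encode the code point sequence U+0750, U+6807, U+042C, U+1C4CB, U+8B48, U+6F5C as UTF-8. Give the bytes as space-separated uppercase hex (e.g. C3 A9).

DD 90 E6 A0 87 D0 AC F0 9C 93 8B E8 AD 88 E6 BD 9C

U+0750: 2-byte form → DD 90.
U+6807: 3-byte form → E6 A0 87.
U+042C: 2-byte form → D0 AC.
U+1C4CB: 4-byte form → F0 9C 93 8B.
U+8B48: 3-byte form → E8 AD 88.
U+6F5C: 3-byte form → E6 BD 9C.
Concatenated (17 bytes): DD 90 E6 A0 87 D0 AC F0 9C 93 8B E8 AD 88 E6 BD 9C.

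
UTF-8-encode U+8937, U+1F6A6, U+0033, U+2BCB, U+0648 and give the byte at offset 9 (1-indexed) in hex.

1-indexed offset 9 is 0-indexed offset 8.
U+8937 → 3-byte form E8 A4 B7 at offsets 0–2.
U+1F6A6 → 4-byte form F0 9F 9A A6 at offsets 3–6.
U+0033 → 1-byte form 33 at offsets 7–7.
U+2BCB → 3-byte form E2 AF 8B at offsets 8–10.
Offset 8 falls in char 4's range; it's byte 1 of E2 AF 8B = 0xE2.

0xE2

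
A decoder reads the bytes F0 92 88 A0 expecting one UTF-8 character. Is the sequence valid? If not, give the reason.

valid

Leading byte 0xF0 = 11110000 → 4-byte form.
Continuation bytes 0x92=10010010, 0x88=10001000, 0xA0=10100000 all match 10xxxxxx.
Decoded value 0x12220 is ≥ 0x10000 (shortest form) and not a surrogate.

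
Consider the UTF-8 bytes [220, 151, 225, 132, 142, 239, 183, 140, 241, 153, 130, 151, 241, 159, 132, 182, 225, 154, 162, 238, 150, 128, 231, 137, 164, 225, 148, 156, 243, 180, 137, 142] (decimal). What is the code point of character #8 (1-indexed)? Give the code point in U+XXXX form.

Offset 0: leading byte 0xDC = 11011100 → 2-byte char #1 = DC 97.
Offset 2: leading byte 0xE1 = 11100001 → 3-byte char #2 = E1 84 8E.
Offset 5: leading byte 0xEF = 11101111 → 3-byte char #3 = EF B7 8C.
Offset 8: leading byte 0xF1 = 11110001 → 4-byte char #4 = F1 99 82 97.
Offset 12: leading byte 0xF1 = 11110001 → 4-byte char #5 = F1 9F 84 B6.
Offset 16: leading byte 0xE1 = 11100001 → 3-byte char #6 = E1 9A A2.
Offset 19: leading byte 0xEE = 11101110 → 3-byte char #7 = EE 96 80.
Offset 22: leading byte 0xE7 = 11100111 → 3-byte char #8 = E7 89 A4.
Leading byte 0xE7 = 11100111 matches 1110xxxx → 3-byte sequence.
Byte 1: 0xE7 = 11100111, payload 0111 (4 bits).
Byte 2: 0x89 = 10001001 (10xxxxxx ✓), payload 001001.
Byte 3: 0xA4 = 10100100 (10xxxxxx ✓), payload 100100.
Concatenate: 0111001001100100 = 0x7264 (16 bits → U+7264).

U+7264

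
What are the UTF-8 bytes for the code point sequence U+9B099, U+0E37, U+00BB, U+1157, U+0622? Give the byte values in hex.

U+9B099: 4-byte form → F2 9B 82 99.
U+0E37: 3-byte form → E0 B8 B7.
U+00BB: 2-byte form → C2 BB.
U+1157: 3-byte form → E1 85 97.
U+0622: 2-byte form → D8 A2.
Concatenated (14 bytes): F2 9B 82 99 E0 B8 B7 C2 BB E1 85 97 D8 A2.

F2 9B 82 99 E0 B8 B7 C2 BB E1 85 97 D8 A2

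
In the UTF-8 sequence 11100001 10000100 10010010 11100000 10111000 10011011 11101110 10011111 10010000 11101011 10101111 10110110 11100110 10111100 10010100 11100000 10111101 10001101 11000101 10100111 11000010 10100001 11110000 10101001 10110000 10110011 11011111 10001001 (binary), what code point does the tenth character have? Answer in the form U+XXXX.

Offset 0: leading byte 0xE1 = 11100001 → 3-byte char #1 = E1 84 92.
Offset 3: leading byte 0xE0 = 11100000 → 3-byte char #2 = E0 B8 9B.
Offset 6: leading byte 0xEE = 11101110 → 3-byte char #3 = EE 9F 90.
Offset 9: leading byte 0xEB = 11101011 → 3-byte char #4 = EB AF B6.
Offset 12: leading byte 0xE6 = 11100110 → 3-byte char #5 = E6 BC 94.
Offset 15: leading byte 0xE0 = 11100000 → 3-byte char #6 = E0 BD 8D.
Offset 18: leading byte 0xC5 = 11000101 → 2-byte char #7 = C5 A7.
Offset 20: leading byte 0xC2 = 11000010 → 2-byte char #8 = C2 A1.
Offset 22: leading byte 0xF0 = 11110000 → 4-byte char #9 = F0 A9 B0 B3.
Offset 26: leading byte 0xDF = 11011111 → 2-byte char #10 = DF 89.
Leading byte 0xDF = 11011111 matches 110xxxxx → 2-byte sequence.
Byte 1: 0xDF = 11011111, payload 11111 (5 bits).
Byte 2: 0x89 = 10001001 (10xxxxxx ✓), payload 001001.
Concatenate: 11111001001 = 0x7C9 (11 bits → U+07C9).

U+07C9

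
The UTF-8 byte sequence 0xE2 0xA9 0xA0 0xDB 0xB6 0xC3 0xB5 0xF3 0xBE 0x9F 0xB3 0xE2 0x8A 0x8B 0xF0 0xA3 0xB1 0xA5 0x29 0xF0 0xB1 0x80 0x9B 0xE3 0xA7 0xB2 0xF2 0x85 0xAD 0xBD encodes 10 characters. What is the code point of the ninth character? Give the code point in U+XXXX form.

U+39F2

Offset 0: leading byte 0xE2 = 11100010 → 3-byte char #1 = E2 A9 A0.
Offset 3: leading byte 0xDB = 11011011 → 2-byte char #2 = DB B6.
Offset 5: leading byte 0xC3 = 11000011 → 2-byte char #3 = C3 B5.
Offset 7: leading byte 0xF3 = 11110011 → 4-byte char #4 = F3 BE 9F B3.
Offset 11: leading byte 0xE2 = 11100010 → 3-byte char #5 = E2 8A 8B.
Offset 14: leading byte 0xF0 = 11110000 → 4-byte char #6 = F0 A3 B1 A5.
Offset 18: leading byte 0x29 = 00101001 → 1-byte char #7 = 29.
Offset 19: leading byte 0xF0 = 11110000 → 4-byte char #8 = F0 B1 80 9B.
Offset 23: leading byte 0xE3 = 11100011 → 3-byte char #9 = E3 A7 B2.
Leading byte 0xE3 = 11100011 matches 1110xxxx → 3-byte sequence.
Byte 1: 0xE3 = 11100011, payload 0011 (4 bits).
Byte 2: 0xA7 = 10100111 (10xxxxxx ✓), payload 100111.
Byte 3: 0xB2 = 10110010 (10xxxxxx ✓), payload 110010.
Concatenate: 0011100111110010 = 0x39F2 (16 bits → U+39F2).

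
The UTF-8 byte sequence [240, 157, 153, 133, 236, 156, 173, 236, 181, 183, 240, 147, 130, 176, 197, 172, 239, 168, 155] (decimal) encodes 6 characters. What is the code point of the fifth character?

U+016C

Offset 0: leading byte 0xF0 = 11110000 → 4-byte char #1 = F0 9D 99 85.
Offset 4: leading byte 0xEC = 11101100 → 3-byte char #2 = EC 9C AD.
Offset 7: leading byte 0xEC = 11101100 → 3-byte char #3 = EC B5 B7.
Offset 10: leading byte 0xF0 = 11110000 → 4-byte char #4 = F0 93 82 B0.
Offset 14: leading byte 0xC5 = 11000101 → 2-byte char #5 = C5 AC.
Leading byte 0xC5 = 11000101 matches 110xxxxx → 2-byte sequence.
Byte 1: 0xC5 = 11000101, payload 00101 (5 bits).
Byte 2: 0xAC = 10101100 (10xxxxxx ✓), payload 101100.
Concatenate: 00101101100 = 0x16C (11 bits → U+016C).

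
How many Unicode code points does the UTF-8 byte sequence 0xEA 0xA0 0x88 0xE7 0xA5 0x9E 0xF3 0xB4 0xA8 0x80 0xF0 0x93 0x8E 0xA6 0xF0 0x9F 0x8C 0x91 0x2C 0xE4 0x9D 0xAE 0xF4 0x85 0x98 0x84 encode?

Byte at offset 0: 0xEA = 11101010 → 3-byte char (#1). Advance 3.
Byte at offset 3: 0xE7 = 11100111 → 3-byte char (#2). Advance 3.
Byte at offset 6: 0xF3 = 11110011 → 4-byte char (#3). Advance 4.
Byte at offset 10: 0xF0 = 11110000 → 4-byte char (#4). Advance 4.
Byte at offset 14: 0xF0 = 11110000 → 4-byte char (#5). Advance 4.
Byte at offset 18: 0x2C = 00101100 → 1-byte char (#6). Advance 1.
Byte at offset 19: 0xE4 = 11100100 → 3-byte char (#7). Advance 3.
Byte at offset 22: 0xF4 = 11110100 → 4-byte char (#8). Advance 4.
Reached end at offset 26 after 8 code points.

8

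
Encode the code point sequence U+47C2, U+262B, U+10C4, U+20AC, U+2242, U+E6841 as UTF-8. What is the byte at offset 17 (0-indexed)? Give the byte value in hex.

0xA1

U+47C2 → 3-byte form E4 9F 82 at offsets 0–2.
U+262B → 3-byte form E2 98 AB at offsets 3–5.
U+10C4 → 3-byte form E1 83 84 at offsets 6–8.
U+20AC → 3-byte form E2 82 AC at offsets 9–11.
U+2242 → 3-byte form E2 89 82 at offsets 12–14.
U+E6841 → 4-byte form F3 A6 A1 81 at offsets 15–18.
Offset 17 falls in char 6's range; it's byte 3 of F3 A6 A1 81 = 0xA1.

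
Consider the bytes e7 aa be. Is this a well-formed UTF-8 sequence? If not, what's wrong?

valid

Leading byte 0xE7 = 11100111 → 3-byte form.
Continuation bytes 0xAA=10101010, 0xBE=10111110 all match 10xxxxxx.
Decoded value 0x7ABE is ≥ 0x800 (shortest form) and not a surrogate.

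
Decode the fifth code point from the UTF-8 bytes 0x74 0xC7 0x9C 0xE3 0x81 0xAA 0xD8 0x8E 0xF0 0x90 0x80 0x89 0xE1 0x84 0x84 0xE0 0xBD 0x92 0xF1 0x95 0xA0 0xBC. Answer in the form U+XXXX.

U+10009

Offset 0: leading byte 0x74 = 01110100 → 1-byte char #1 = 74.
Offset 1: leading byte 0xC7 = 11000111 → 2-byte char #2 = C7 9C.
Offset 3: leading byte 0xE3 = 11100011 → 3-byte char #3 = E3 81 AA.
Offset 6: leading byte 0xD8 = 11011000 → 2-byte char #4 = D8 8E.
Offset 8: leading byte 0xF0 = 11110000 → 4-byte char #5 = F0 90 80 89.
Leading byte 0xF0 = 11110000 matches 11110xxx → 4-byte sequence.
Byte 1: 0xF0 = 11110000, payload 000 (3 bits).
Byte 2: 0x90 = 10010000 (10xxxxxx ✓), payload 010000.
Byte 3: 0x80 = 10000000 (10xxxxxx ✓), payload 000000.
Byte 4: 0x89 = 10001001 (10xxxxxx ✓), payload 001001.
Concatenate: 000010000000000001001 = 0x10009 (21 bits → U+10009).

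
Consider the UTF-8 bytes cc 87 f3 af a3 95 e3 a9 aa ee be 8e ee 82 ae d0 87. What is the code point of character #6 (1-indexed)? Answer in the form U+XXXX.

U+0407

Offset 0: leading byte 0xCC = 11001100 → 2-byte char #1 = CC 87.
Offset 2: leading byte 0xF3 = 11110011 → 4-byte char #2 = F3 AF A3 95.
Offset 6: leading byte 0xE3 = 11100011 → 3-byte char #3 = E3 A9 AA.
Offset 9: leading byte 0xEE = 11101110 → 3-byte char #4 = EE BE 8E.
Offset 12: leading byte 0xEE = 11101110 → 3-byte char #5 = EE 82 AE.
Offset 15: leading byte 0xD0 = 11010000 → 2-byte char #6 = D0 87.
Leading byte 0xD0 = 11010000 matches 110xxxxx → 2-byte sequence.
Byte 1: 0xD0 = 11010000, payload 10000 (5 bits).
Byte 2: 0x87 = 10000111 (10xxxxxx ✓), payload 000111.
Concatenate: 10000000111 = 0x407 (11 bits → U+0407).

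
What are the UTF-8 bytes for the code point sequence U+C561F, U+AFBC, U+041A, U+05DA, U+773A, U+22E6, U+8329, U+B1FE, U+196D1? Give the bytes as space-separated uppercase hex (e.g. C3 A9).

F3 85 98 9F EA BE BC D0 9A D7 9A E7 9C BA E2 8B A6 E8 8C A9 EB 87 BE F0 99 9B 91

U+C561F: 4-byte form → F3 85 98 9F.
U+AFBC: 3-byte form → EA BE BC.
U+041A: 2-byte form → D0 9A.
U+05DA: 2-byte form → D7 9A.
U+773A: 3-byte form → E7 9C BA.
U+22E6: 3-byte form → E2 8B A6.
U+8329: 3-byte form → E8 8C A9.
U+B1FE: 3-byte form → EB 87 BE.
U+196D1: 4-byte form → F0 99 9B 91.
Concatenated (27 bytes): F3 85 98 9F EA BE BC D0 9A D7 9A E7 9C BA E2 8B A6 E8 8C A9 EB 87 BE F0 99 9B 91.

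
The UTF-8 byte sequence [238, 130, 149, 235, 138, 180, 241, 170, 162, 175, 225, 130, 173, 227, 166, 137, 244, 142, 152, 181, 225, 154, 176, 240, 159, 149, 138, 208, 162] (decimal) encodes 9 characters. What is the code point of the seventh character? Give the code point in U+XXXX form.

Offset 0: leading byte 0xEE = 11101110 → 3-byte char #1 = EE 82 95.
Offset 3: leading byte 0xEB = 11101011 → 3-byte char #2 = EB 8A B4.
Offset 6: leading byte 0xF1 = 11110001 → 4-byte char #3 = F1 AA A2 AF.
Offset 10: leading byte 0xE1 = 11100001 → 3-byte char #4 = E1 82 AD.
Offset 13: leading byte 0xE3 = 11100011 → 3-byte char #5 = E3 A6 89.
Offset 16: leading byte 0xF4 = 11110100 → 4-byte char #6 = F4 8E 98 B5.
Offset 20: leading byte 0xE1 = 11100001 → 3-byte char #7 = E1 9A B0.
Leading byte 0xE1 = 11100001 matches 1110xxxx → 3-byte sequence.
Byte 1: 0xE1 = 11100001, payload 0001 (4 bits).
Byte 2: 0x9A = 10011010 (10xxxxxx ✓), payload 011010.
Byte 3: 0xB0 = 10110000 (10xxxxxx ✓), payload 110000.
Concatenate: 0001011010110000 = 0x16B0 (16 bits → U+16B0).

U+16B0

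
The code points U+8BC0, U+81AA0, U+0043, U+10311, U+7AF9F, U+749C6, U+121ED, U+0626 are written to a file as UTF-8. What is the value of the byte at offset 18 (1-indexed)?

0xB4

1-indexed offset 18 is 0-indexed offset 17.
U+8BC0 → 3-byte form E8 AF 80 at offsets 0–2.
U+81AA0 → 4-byte form F2 81 AA A0 at offsets 3–6.
U+0043 → 1-byte form 43 at offsets 7–7.
U+10311 → 4-byte form F0 90 8C 91 at offsets 8–11.
U+7AF9F → 4-byte form F1 BA BE 9F at offsets 12–15.
U+749C6 → 4-byte form F1 B4 A7 86 at offsets 16–19.
Offset 17 falls in char 6's range; it's byte 2 of F1 B4 A7 86 = 0xB4.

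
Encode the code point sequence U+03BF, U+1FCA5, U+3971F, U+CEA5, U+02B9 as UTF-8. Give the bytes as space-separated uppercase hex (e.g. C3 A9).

CE BF F0 9F B2 A5 F0 B9 9C 9F EC BA A5 CA B9

U+03BF: 2-byte form → CE BF.
U+1FCA5: 4-byte form → F0 9F B2 A5.
U+3971F: 4-byte form → F0 B9 9C 9F.
U+CEA5: 3-byte form → EC BA A5.
U+02B9: 2-byte form → CA B9.
Concatenated (15 bytes): CE BF F0 9F B2 A5 F0 B9 9C 9F EC BA A5 CA B9.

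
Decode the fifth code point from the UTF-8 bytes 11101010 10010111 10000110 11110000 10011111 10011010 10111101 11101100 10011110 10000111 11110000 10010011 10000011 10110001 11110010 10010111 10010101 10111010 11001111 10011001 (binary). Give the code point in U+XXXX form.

U+9757A

Offset 0: leading byte 0xEA = 11101010 → 3-byte char #1 = EA 97 86.
Offset 3: leading byte 0xF0 = 11110000 → 4-byte char #2 = F0 9F 9A BD.
Offset 7: leading byte 0xEC = 11101100 → 3-byte char #3 = EC 9E 87.
Offset 10: leading byte 0xF0 = 11110000 → 4-byte char #4 = F0 93 83 B1.
Offset 14: leading byte 0xF2 = 11110010 → 4-byte char #5 = F2 97 95 BA.
Leading byte 0xF2 = 11110010 matches 11110xxx → 4-byte sequence.
Byte 1: 0xF2 = 11110010, payload 010 (3 bits).
Byte 2: 0x97 = 10010111 (10xxxxxx ✓), payload 010111.
Byte 3: 0x95 = 10010101 (10xxxxxx ✓), payload 010101.
Byte 4: 0xBA = 10111010 (10xxxxxx ✓), payload 111010.
Concatenate: 010010111010101111010 = 0x9757A (21 bits → U+9757A).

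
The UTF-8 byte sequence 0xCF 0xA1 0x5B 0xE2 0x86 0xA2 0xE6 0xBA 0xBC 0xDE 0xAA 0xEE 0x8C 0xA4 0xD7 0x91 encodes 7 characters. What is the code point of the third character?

U+21A2

Offset 0: leading byte 0xCF = 11001111 → 2-byte char #1 = CF A1.
Offset 2: leading byte 0x5B = 01011011 → 1-byte char #2 = 5B.
Offset 3: leading byte 0xE2 = 11100010 → 3-byte char #3 = E2 86 A2.
Leading byte 0xE2 = 11100010 matches 1110xxxx → 3-byte sequence.
Byte 1: 0xE2 = 11100010, payload 0010 (4 bits).
Byte 2: 0x86 = 10000110 (10xxxxxx ✓), payload 000110.
Byte 3: 0xA2 = 10100010 (10xxxxxx ✓), payload 100010.
Concatenate: 0010000110100010 = 0x21A2 (16 bits → U+21A2).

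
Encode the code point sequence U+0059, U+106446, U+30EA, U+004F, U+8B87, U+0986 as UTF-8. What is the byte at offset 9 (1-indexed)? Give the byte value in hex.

1-indexed offset 9 is 0-indexed offset 8.
U+0059 → 1-byte form 59 at offsets 0–0.
U+106446 → 4-byte form F4 86 91 86 at offsets 1–4.
U+30EA → 3-byte form E3 83 AA at offsets 5–7.
U+004F → 1-byte form 4F at offsets 8–8.
Offset 8 falls in char 4's range; it's byte 1 of 4F = 0x4F.

0x4F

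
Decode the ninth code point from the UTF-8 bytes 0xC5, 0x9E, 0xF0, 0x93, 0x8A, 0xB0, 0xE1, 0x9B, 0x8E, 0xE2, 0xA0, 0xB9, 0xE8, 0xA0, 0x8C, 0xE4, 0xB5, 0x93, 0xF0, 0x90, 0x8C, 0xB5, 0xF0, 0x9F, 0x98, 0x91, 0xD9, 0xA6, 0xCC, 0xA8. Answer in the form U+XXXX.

Offset 0: leading byte 0xC5 = 11000101 → 2-byte char #1 = C5 9E.
Offset 2: leading byte 0xF0 = 11110000 → 4-byte char #2 = F0 93 8A B0.
Offset 6: leading byte 0xE1 = 11100001 → 3-byte char #3 = E1 9B 8E.
Offset 9: leading byte 0xE2 = 11100010 → 3-byte char #4 = E2 A0 B9.
Offset 12: leading byte 0xE8 = 11101000 → 3-byte char #5 = E8 A0 8C.
Offset 15: leading byte 0xE4 = 11100100 → 3-byte char #6 = E4 B5 93.
Offset 18: leading byte 0xF0 = 11110000 → 4-byte char #7 = F0 90 8C B5.
Offset 22: leading byte 0xF0 = 11110000 → 4-byte char #8 = F0 9F 98 91.
Offset 26: leading byte 0xD9 = 11011001 → 2-byte char #9 = D9 A6.
Leading byte 0xD9 = 11011001 matches 110xxxxx → 2-byte sequence.
Byte 1: 0xD9 = 11011001, payload 11001 (5 bits).
Byte 2: 0xA6 = 10100110 (10xxxxxx ✓), payload 100110.
Concatenate: 11001100110 = 0x666 (11 bits → U+0666).

U+0666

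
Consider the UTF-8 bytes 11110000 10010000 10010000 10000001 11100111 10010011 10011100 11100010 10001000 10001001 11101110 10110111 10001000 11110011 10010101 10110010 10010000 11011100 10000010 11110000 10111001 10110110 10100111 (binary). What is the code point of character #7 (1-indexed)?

Offset 0: leading byte 0xF0 = 11110000 → 4-byte char #1 = F0 90 90 81.
Offset 4: leading byte 0xE7 = 11100111 → 3-byte char #2 = E7 93 9C.
Offset 7: leading byte 0xE2 = 11100010 → 3-byte char #3 = E2 88 89.
Offset 10: leading byte 0xEE = 11101110 → 3-byte char #4 = EE B7 88.
Offset 13: leading byte 0xF3 = 11110011 → 4-byte char #5 = F3 95 B2 90.
Offset 17: leading byte 0xDC = 11011100 → 2-byte char #6 = DC 82.
Offset 19: leading byte 0xF0 = 11110000 → 4-byte char #7 = F0 B9 B6 A7.
Leading byte 0xF0 = 11110000 matches 11110xxx → 4-byte sequence.
Byte 1: 0xF0 = 11110000, payload 000 (3 bits).
Byte 2: 0xB9 = 10111001 (10xxxxxx ✓), payload 111001.
Byte 3: 0xB6 = 10110110 (10xxxxxx ✓), payload 110110.
Byte 4: 0xA7 = 10100111 (10xxxxxx ✓), payload 100111.
Concatenate: 000111001110110100111 = 0x39DA7 (21 bits → U+39DA7).

U+39DA7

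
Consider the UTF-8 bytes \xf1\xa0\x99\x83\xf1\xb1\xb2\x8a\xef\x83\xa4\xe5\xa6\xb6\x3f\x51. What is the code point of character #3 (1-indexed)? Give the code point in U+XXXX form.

Offset 0: leading byte 0xF1 = 11110001 → 4-byte char #1 = F1 A0 99 83.
Offset 4: leading byte 0xF1 = 11110001 → 4-byte char #2 = F1 B1 B2 8A.
Offset 8: leading byte 0xEF = 11101111 → 3-byte char #3 = EF 83 A4.
Leading byte 0xEF = 11101111 matches 1110xxxx → 3-byte sequence.
Byte 1: 0xEF = 11101111, payload 1111 (4 bits).
Byte 2: 0x83 = 10000011 (10xxxxxx ✓), payload 000011.
Byte 3: 0xA4 = 10100100 (10xxxxxx ✓), payload 100100.
Concatenate: 1111000011100100 = 0xF0E4 (16 bits → U+F0E4).

U+F0E4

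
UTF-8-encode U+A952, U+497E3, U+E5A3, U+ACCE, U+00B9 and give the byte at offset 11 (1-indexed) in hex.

1-indexed offset 11 is 0-indexed offset 10.
U+A952 → 3-byte form EA A5 92 at offsets 0–2.
U+497E3 → 4-byte form F1 89 9F A3 at offsets 3–6.
U+E5A3 → 3-byte form EE 96 A3 at offsets 7–9.
U+ACCE → 3-byte form EA B3 8E at offsets 10–12.
Offset 10 falls in char 4's range; it's byte 1 of EA B3 8E = 0xEA.

0xEA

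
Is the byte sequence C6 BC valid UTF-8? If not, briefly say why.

Leading byte 0xC6 = 11000110 → 2-byte form.
Continuation bytes 0xBC=10111100 all match 10xxxxxx.
Decoded value 0x1BC is ≥ 0x80 (shortest form) and not a surrogate.

valid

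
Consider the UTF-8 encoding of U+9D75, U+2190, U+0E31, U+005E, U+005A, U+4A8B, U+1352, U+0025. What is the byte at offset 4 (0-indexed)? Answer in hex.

U+9D75 → 3-byte form E9 B5 B5 at offsets 0–2.
U+2190 → 3-byte form E2 86 90 at offsets 3–5.
Offset 4 falls in char 2's range; it's byte 2 of E2 86 90 = 0x86.

0x86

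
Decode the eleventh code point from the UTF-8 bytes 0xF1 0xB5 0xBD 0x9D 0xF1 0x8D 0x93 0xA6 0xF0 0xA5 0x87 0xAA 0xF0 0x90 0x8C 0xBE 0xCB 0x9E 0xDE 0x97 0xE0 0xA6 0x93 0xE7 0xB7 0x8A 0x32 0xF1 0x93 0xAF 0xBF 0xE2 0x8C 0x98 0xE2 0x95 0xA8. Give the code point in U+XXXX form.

Offset 0: leading byte 0xF1 = 11110001 → 4-byte char #1 = F1 B5 BD 9D.
Offset 4: leading byte 0xF1 = 11110001 → 4-byte char #2 = F1 8D 93 A6.
Offset 8: leading byte 0xF0 = 11110000 → 4-byte char #3 = F0 A5 87 AA.
Offset 12: leading byte 0xF0 = 11110000 → 4-byte char #4 = F0 90 8C BE.
Offset 16: leading byte 0xCB = 11001011 → 2-byte char #5 = CB 9E.
Offset 18: leading byte 0xDE = 11011110 → 2-byte char #6 = DE 97.
Offset 20: leading byte 0xE0 = 11100000 → 3-byte char #7 = E0 A6 93.
Offset 23: leading byte 0xE7 = 11100111 → 3-byte char #8 = E7 B7 8A.
Offset 26: leading byte 0x32 = 00110010 → 1-byte char #9 = 32.
Offset 27: leading byte 0xF1 = 11110001 → 4-byte char #10 = F1 93 AF BF.
Offset 31: leading byte 0xE2 = 11100010 → 3-byte char #11 = E2 8C 98.
Leading byte 0xE2 = 11100010 matches 1110xxxx → 3-byte sequence.
Byte 1: 0xE2 = 11100010, payload 0010 (4 bits).
Byte 2: 0x8C = 10001100 (10xxxxxx ✓), payload 001100.
Byte 3: 0x98 = 10011000 (10xxxxxx ✓), payload 011000.
Concatenate: 0010001100011000 = 0x2318 (16 bits → U+2318).

U+2318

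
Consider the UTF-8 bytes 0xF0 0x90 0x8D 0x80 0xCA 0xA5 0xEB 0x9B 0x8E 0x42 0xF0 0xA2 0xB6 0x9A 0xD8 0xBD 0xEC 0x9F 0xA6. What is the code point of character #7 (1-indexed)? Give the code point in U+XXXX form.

U+C7E6

Offset 0: leading byte 0xF0 = 11110000 → 4-byte char #1 = F0 90 8D 80.
Offset 4: leading byte 0xCA = 11001010 → 2-byte char #2 = CA A5.
Offset 6: leading byte 0xEB = 11101011 → 3-byte char #3 = EB 9B 8E.
Offset 9: leading byte 0x42 = 01000010 → 1-byte char #4 = 42.
Offset 10: leading byte 0xF0 = 11110000 → 4-byte char #5 = F0 A2 B6 9A.
Offset 14: leading byte 0xD8 = 11011000 → 2-byte char #6 = D8 BD.
Offset 16: leading byte 0xEC = 11101100 → 3-byte char #7 = EC 9F A6.
Leading byte 0xEC = 11101100 matches 1110xxxx → 3-byte sequence.
Byte 1: 0xEC = 11101100, payload 1100 (4 bits).
Byte 2: 0x9F = 10011111 (10xxxxxx ✓), payload 011111.
Byte 3: 0xA6 = 10100110 (10xxxxxx ✓), payload 100110.
Concatenate: 1100011111100110 = 0xC7E6 (16 bits → U+C7E6).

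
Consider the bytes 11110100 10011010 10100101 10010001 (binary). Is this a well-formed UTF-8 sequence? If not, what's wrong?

Leading byte 0xF4 = 11110100 → 4-byte form.
Payload = 0x11A951, which exceeds U+10FFFF, the maximum Unicode code point. (Leading bytes F5–FF, or F4 followed by ≥ 0x90, are invalid.)

invalid (encodes a value above U+10FFFF)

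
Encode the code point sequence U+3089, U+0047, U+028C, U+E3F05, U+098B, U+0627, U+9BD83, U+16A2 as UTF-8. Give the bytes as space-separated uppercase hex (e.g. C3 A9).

E3 82 89 47 CA 8C F3 A3 BC 85 E0 A6 8B D8 A7 F2 9B B6 83 E1 9A A2

U+3089: 3-byte form → E3 82 89.
U+0047: 1-byte form → 47.
U+028C: 2-byte form → CA 8C.
U+E3F05: 4-byte form → F3 A3 BC 85.
U+098B: 3-byte form → E0 A6 8B.
U+0627: 2-byte form → D8 A7.
U+9BD83: 4-byte form → F2 9B B6 83.
U+16A2: 3-byte form → E1 9A A2.
Concatenated (22 bytes): E3 82 89 47 CA 8C F3 A3 BC 85 E0 A6 8B D8 A7 F2 9B B6 83 E1 9A A2.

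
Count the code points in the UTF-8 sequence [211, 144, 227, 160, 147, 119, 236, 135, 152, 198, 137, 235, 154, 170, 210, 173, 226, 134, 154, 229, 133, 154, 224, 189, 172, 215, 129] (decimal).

11

Byte at offset 0: 0xD3 = 11010011 → 2-byte char (#1). Advance 2.
Byte at offset 2: 0xE3 = 11100011 → 3-byte char (#2). Advance 3.
Byte at offset 5: 0x77 = 01110111 → 1-byte char (#3). Advance 1.
Byte at offset 6: 0xEC = 11101100 → 3-byte char (#4). Advance 3.
Byte at offset 9: 0xC6 = 11000110 → 2-byte char (#5). Advance 2.
Byte at offset 11: 0xEB = 11101011 → 3-byte char (#6). Advance 3.
Byte at offset 14: 0xD2 = 11010010 → 2-byte char (#7). Advance 2.
Byte at offset 16: 0xE2 = 11100010 → 3-byte char (#8). Advance 3.
Byte at offset 19: 0xE5 = 11100101 → 3-byte char (#9). Advance 3.
Byte at offset 22: 0xE0 = 11100000 → 3-byte char (#10). Advance 3.
Byte at offset 25: 0xD7 = 11010111 → 2-byte char (#11). Advance 2.
Reached end at offset 27 after 11 code points.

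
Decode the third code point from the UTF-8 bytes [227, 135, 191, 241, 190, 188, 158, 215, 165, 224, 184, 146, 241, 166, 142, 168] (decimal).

Offset 0: leading byte 0xE3 = 11100011 → 3-byte char #1 = E3 87 BF.
Offset 3: leading byte 0xF1 = 11110001 → 4-byte char #2 = F1 BE BC 9E.
Offset 7: leading byte 0xD7 = 11010111 → 2-byte char #3 = D7 A5.
Leading byte 0xD7 = 11010111 matches 110xxxxx → 2-byte sequence.
Byte 1: 0xD7 = 11010111, payload 10111 (5 bits).
Byte 2: 0xA5 = 10100101 (10xxxxxx ✓), payload 100101.
Concatenate: 10111100101 = 0x5E5 (11 bits → U+05E5).

U+05E5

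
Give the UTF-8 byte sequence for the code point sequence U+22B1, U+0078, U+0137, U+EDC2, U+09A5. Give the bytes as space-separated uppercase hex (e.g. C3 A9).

U+22B1: 3-byte form → E2 8A B1.
U+0078: 1-byte form → 78.
U+0137: 2-byte form → C4 B7.
U+EDC2: 3-byte form → EE B7 82.
U+09A5: 3-byte form → E0 A6 A5.
Concatenated (12 bytes): E2 8A B1 78 C4 B7 EE B7 82 E0 A6 A5.

E2 8A B1 78 C4 B7 EE B7 82 E0 A6 A5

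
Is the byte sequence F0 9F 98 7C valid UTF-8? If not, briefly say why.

invalid (non-continuation byte where continuation expected)

Leading byte 0xF0 = 11110000 → 4-byte form.
Byte 4 is 0x7C = 01111100, which is not 10xxxxxx — expected a continuation byte.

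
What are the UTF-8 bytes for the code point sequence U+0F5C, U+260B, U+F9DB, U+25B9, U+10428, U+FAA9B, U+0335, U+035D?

U+0F5C: 3-byte form → E0 BD 9C.
U+260B: 3-byte form → E2 98 8B.
U+F9DB: 3-byte form → EF A7 9B.
U+25B9: 3-byte form → E2 96 B9.
U+10428: 4-byte form → F0 90 90 A8.
U+FAA9B: 4-byte form → F3 BA AA 9B.
U+0335: 2-byte form → CC B5.
U+035D: 2-byte form → CD 9D.
Concatenated (24 bytes): E0 BD 9C E2 98 8B EF A7 9B E2 96 B9 F0 90 90 A8 F3 BA AA 9B CC B5 CD 9D.

E0 BD 9C E2 98 8B EF A7 9B E2 96 B9 F0 90 90 A8 F3 BA AA 9B CC B5 CD 9D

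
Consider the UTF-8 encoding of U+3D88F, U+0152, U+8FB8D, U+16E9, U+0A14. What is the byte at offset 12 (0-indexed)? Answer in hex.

0xA9

U+3D88F → 4-byte form F0 BD A2 8F at offsets 0–3.
U+0152 → 2-byte form C5 92 at offsets 4–5.
U+8FB8D → 4-byte form F2 8F AE 8D at offsets 6–9.
U+16E9 → 3-byte form E1 9B A9 at offsets 10–12.
Offset 12 falls in char 4's range; it's byte 3 of E1 9B A9 = 0xA9.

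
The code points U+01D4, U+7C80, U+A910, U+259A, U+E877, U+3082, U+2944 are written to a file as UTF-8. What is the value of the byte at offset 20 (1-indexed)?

1-indexed offset 20 is 0-indexed offset 19.
U+01D4 → 2-byte form C7 94 at offsets 0–1.
U+7C80 → 3-byte form E7 B2 80 at offsets 2–4.
U+A910 → 3-byte form EA A4 90 at offsets 5–7.
U+259A → 3-byte form E2 96 9A at offsets 8–10.
U+E877 → 3-byte form EE A1 B7 at offsets 11–13.
U+3082 → 3-byte form E3 82 82 at offsets 14–16.
U+2944 → 3-byte form E2 A5 84 at offsets 17–19.
Offset 19 falls in char 7's range; it's byte 3 of E2 A5 84 = 0x84.

0x84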